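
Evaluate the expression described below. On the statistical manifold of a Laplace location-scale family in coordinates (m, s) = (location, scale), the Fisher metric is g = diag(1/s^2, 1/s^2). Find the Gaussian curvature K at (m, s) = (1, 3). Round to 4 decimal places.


The metric has the form g = (A dm^2 + B ds^2)/s^2 with A = 1, B = 1.
Substitute u = sqrt(A/B)*m: g = B*(du^2 + ds^2)/s^2, i.e. B times the
Poincare upper half-plane metric, which has constant Gaussian curvature -1.
Scaling a 2D metric by a constant c divides the Gaussian curvature by c,
so K = -1/B = -1/(1) = -1.0000 everywhere (the point (m, s) = (1, 3) is irrelevant:
the curvature is constant).
The requested Gaussian curvature is K = -1.0000.

-1.0000


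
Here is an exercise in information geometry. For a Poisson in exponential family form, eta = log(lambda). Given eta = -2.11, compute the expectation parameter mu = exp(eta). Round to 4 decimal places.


Expectation parameter for Poisson exponential family:
mu = exp(eta).
eta = -2.11.
mu = exp(-2.11) = 0.1212

0.1212


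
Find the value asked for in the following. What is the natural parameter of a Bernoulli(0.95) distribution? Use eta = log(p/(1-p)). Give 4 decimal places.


Natural parameter for Bernoulli: eta = log(p/(1-p)).
p = 0.95, 1-p = 0.05.
p/(1-p) = 19.0.
eta = log(19.0) = 2.9444

2.9444


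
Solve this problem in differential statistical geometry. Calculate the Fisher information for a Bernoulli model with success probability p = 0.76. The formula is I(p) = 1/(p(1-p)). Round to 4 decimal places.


For Bernoulli(p), Fisher information is I(p) = 1/(p*(1-p)).
p = 0.76, 1-p = 0.24.
p*(1-p) = 0.1824.
I(p) = 1/0.1824 = 5.4825

5.4825


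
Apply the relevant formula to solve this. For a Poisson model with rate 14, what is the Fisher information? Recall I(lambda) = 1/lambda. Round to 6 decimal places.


Fisher information for Poisson: I(lambda) = 1/lambda.
lambda = 14.
I(lambda) = 1/14 = 0.071429

0.071429


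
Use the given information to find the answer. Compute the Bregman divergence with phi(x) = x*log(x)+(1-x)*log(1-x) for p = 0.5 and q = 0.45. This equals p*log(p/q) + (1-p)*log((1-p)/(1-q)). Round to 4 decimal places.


Bregman divergence with negative entropy generator:
D = p*log(p/q) + (1-p)*log((1-p)/(1-q)).
p = 0.5, q = 0.45.
p*log(p/q) = 0.5*log(0.5/0.45) = 0.05268.
(1-p)*log((1-p)/(1-q)) = 0.5*log(0.5/0.55) = -0.047655.
D = 0.05268 + -0.047655 = 0.0050

0.0050


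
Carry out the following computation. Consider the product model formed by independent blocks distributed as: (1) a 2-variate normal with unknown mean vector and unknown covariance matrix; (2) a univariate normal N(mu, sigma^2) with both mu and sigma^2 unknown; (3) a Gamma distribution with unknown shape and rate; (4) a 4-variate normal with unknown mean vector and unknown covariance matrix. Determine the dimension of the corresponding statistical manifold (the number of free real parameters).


The dimension of a statistical manifold equals the number of free
(independent) real parameters of the model. For a product of independent
blocks the parameter counts add.
- 2-variate normal: 2 (mean) + 2*3/2 = 3 (symmetric covariance) = 5.
- normal (mu, sigma^2): 2.
- Gamma (shape, rate): 2.
- 4-variate normal: 4 (mean) + 4*5/2 = 10 (symmetric covariance) = 14.
Total = 5 + 2 + 2 + 14 = 23.
Dimension = 23

23


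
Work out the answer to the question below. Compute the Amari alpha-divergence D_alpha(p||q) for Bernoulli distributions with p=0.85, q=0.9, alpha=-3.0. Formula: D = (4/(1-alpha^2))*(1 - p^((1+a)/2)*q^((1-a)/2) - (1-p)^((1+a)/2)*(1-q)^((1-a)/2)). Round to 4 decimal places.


Amari alpha-divergence:
D = (4/(1-alpha^2))*(1 - p^((1+a)/2)*q^((1-a)/2) - (1-p)^((1+a)/2)*(1-q)^((1-a)/2)).
alpha = -3.0, p = 0.85, q = 0.9.
e1 = (1+alpha)/2 = -1.0, e2 = (1-alpha)/2 = 2.0.
t1 = p^e1 * q^e2 = 0.85^-1.0 * 0.9^2.0 = 0.952941.
t2 = (1-p)^e1 * (1-q)^e2 = 0.15^-1.0 * 0.1^2.0 = 0.066667.
4/(1-alpha^2) = -0.5.
D = -0.5*(1 - 0.952941 - 0.066667) = 0.0098

0.0098


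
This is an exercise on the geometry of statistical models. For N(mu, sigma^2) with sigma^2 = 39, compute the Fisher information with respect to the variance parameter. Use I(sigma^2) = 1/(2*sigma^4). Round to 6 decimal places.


Fisher information for variance: I(sigma^2) = 1/(2*sigma^4).
sigma^2 = 39, so sigma^4 = 1521.
I = 1/(2*1521) = 1/3042 = 0.000329

0.000329


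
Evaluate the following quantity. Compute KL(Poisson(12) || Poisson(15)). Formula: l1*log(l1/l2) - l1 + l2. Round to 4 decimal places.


KL divergence for Poisson:
KL = l1*log(l1/l2) - l1 + l2.
l1 = 12, l2 = 15.
log(12/15) = -0.223144.
l1*log(l1/l2) = 12 * -0.223144 = -2.677723.
KL = -2.677723 - 12 + 15 = 0.3223

0.3223


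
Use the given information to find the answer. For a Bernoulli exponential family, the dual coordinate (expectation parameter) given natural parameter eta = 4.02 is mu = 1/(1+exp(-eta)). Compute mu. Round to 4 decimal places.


Dual coordinate (expectation parameter) for Bernoulli:
mu = 1/(1+exp(-eta)).
eta = 4.02.
exp(-eta) = exp(-4.02) = 0.017953.
mu = 1/(1+0.017953) = 0.9824

0.9824


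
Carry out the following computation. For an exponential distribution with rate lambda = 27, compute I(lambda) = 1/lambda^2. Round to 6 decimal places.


Fisher information for exponential: I(lambda) = 1/lambda^2.
lambda = 27, lambda^2 = 729.
I = 1/729 = 0.001372

0.001372


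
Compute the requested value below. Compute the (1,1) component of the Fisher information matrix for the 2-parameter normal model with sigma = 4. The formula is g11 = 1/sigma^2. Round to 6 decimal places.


For the 2-parameter normal family, the Fisher metric has:
  g11 = 1/sigma^2, g22 = 2/sigma^2.
sigma = 4, sigma^2 = 16.
g11 = 0.062500

0.062500


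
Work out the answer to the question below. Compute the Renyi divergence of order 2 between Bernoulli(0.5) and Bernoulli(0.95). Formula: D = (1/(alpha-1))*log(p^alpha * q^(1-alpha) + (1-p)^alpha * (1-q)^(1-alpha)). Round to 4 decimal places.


Renyi divergence of order alpha between Bernoulli distributions:
D = (1/(alpha-1))*log(p^alpha * q^(1-alpha) + (1-p)^alpha * (1-q)^(1-alpha)).
alpha = 2, p = 0.5, q = 0.95.
p^alpha * q^(1-alpha) = 0.5^2 * 0.95^-1 = 0.263158.
(1-p)^alpha * (1-q)^(1-alpha) = 0.5^2 * 0.05^-1 = 5.0.
sum = 0.263158 + 5.0 = 5.263158.
D = (1/1)*log(5.263158) = 1.6607

1.6607


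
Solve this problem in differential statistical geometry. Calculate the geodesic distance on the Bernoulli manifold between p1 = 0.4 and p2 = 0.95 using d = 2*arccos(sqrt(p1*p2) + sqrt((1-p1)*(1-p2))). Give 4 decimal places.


Geodesic distance on Bernoulli manifold:
d(p1,p2) = 2*arccos(sqrt(p1*p2) + sqrt((1-p1)*(1-p2))).
sqrt(p1*p2) = sqrt(0.4*0.95) = 0.616441.
sqrt((1-p1)*(1-p2)) = sqrt(0.6*0.05) = 0.173205.
arg = 0.616441 + 0.173205 = 0.789646.
d = 2*arccos(0.789646) = 1.3211

1.3211


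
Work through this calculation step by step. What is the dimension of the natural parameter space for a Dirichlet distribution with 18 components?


Exponential family dimension calculation:
Dirichlet with 18 components has 18 natural parameters.

18


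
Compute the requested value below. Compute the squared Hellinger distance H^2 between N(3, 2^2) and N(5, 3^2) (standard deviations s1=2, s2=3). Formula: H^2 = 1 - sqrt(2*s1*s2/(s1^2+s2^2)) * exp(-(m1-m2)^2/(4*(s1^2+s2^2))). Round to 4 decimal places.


Squared Hellinger distance for Gaussians:
H^2 = 1 - sqrt(2*s1*s2/(s1^2+s2^2)) * exp(-(m1-m2)^2/(4*(s1^2+s2^2))).
s1^2 = 4, s2^2 = 9, s1^2+s2^2 = 13.
sqrt(2*2*3/(13)) = 0.960769.
(m1-m2)^2 = (-2)^2 = 4.
exp(-4/(4*13)) = exp(-0.076923) = 0.925961.
H^2 = 1 - 0.960769*0.925961 = 0.1104

0.1104


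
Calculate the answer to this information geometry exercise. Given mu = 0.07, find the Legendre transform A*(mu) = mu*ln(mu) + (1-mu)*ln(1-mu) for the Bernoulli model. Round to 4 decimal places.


Legendre transform for Bernoulli:
A*(mu) = mu*log(mu) + (1-mu)*log(1-mu).
mu = 0.07, 1-mu = 0.93.
mu*log(mu) = 0.07*log(0.07) = -0.186148.
(1-mu)*log(1-mu) = 0.93*log(0.93) = -0.067491.
A* = -0.186148 + -0.067491 = -0.2536

-0.2536


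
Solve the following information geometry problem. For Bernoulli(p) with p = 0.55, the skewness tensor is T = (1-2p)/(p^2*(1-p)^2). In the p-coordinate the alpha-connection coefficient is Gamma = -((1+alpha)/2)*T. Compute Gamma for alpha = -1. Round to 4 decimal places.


Skewness (Amari-Chentsov) tensor: T = (1-2p)/(p^2*(1-p)^2).
p = 0.55, 1-2p = -0.1, p^2 = 0.3025, (1-p)^2 = 0.2025.
T = -0.1/(0.3025 * 0.2025) = -1.632486.
In the p-coordinate, Gamma^(alpha) = Gamma^(0) - (alpha/2)*T with Gamma^(0) = (1/2)*g'(p) = -T/2,
so Gamma^(alpha) = -((1+alpha)/2)*T.
alpha = -1, -(1+alpha)/2 = 0.0.
Gamma = 0.0 * -1.632486 = 0.0000

0.0000


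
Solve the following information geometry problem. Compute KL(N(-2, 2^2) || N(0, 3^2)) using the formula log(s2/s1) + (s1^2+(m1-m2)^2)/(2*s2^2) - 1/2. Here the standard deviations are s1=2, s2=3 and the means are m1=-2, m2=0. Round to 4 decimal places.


KL divergence between normal distributions:
KL = log(s2/s1) + (s1^2 + (m1-m2)^2)/(2*s2^2) - 1/2.
log(3/2) = 0.405465.
(2^2 + (-2-0)^2)/(2*3^2) = (4 + 4)/18 = 0.444444.
KL = 0.405465 + 0.444444 - 0.5 = 0.3499

0.3499


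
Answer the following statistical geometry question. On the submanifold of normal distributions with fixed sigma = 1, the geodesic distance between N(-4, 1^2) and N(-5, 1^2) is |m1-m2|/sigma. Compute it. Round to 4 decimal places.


On the fixed-variance normal subfamily, geodesic distance = |m1-m2|/sigma.
|-4 - -5| = 1.
sigma = 1.
d = 1/1 = 1.0000

1.0000


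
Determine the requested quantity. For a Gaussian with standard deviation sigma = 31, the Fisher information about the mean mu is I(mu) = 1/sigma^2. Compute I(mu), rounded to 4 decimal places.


The Fisher information for the mean of a normal distribution is I(mu) = 1/sigma^2.
sigma = 31, so sigma^2 = 961.
I(mu) = 1/961 = 0.0010

0.0010


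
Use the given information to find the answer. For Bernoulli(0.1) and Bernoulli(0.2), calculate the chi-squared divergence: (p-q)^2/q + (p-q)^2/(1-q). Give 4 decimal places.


Chi-squared divergence between Bernoulli distributions:
chi^2 = (p-q)^2/q + (p-q)^2/(1-q).
p = 0.1, q = 0.2, p-q = -0.1.
(p-q)^2 = 0.01.
term1 = 0.01/0.2 = 0.05.
term2 = 0.01/0.8 = 0.0125.
chi^2 = 0.05 + 0.0125 = 0.0625

0.0625


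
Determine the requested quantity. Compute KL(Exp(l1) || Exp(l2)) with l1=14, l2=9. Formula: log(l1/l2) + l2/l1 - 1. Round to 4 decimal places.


KL divergence for exponential family:
KL = log(l1/l2) + l2/l1 - 1.
log(14/9) = 0.441833.
9/14 = 0.642857.
KL = 0.441833 + 0.642857 - 1 = 0.0847

0.0847


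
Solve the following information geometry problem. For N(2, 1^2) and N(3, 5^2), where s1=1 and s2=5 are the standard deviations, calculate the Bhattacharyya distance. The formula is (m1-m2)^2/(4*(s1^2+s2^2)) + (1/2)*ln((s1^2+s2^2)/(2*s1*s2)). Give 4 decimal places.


Bhattacharyya distance between two Gaussians:
DB = (m1-m2)^2/(4*(s1^2+s2^2)) + (1/2)*ln((s1^2+s2^2)/(2*s1*s2)).
(m1-m2)^2 = (-1)^2 = 1.
s1^2+s2^2 = 1 + 25 = 26.
term1 = 1/104 = 0.009615.
term2 = 0.5*ln(26/10.0) = 0.477756.
DB = 0.009615 + 0.477756 = 0.4874

0.4874


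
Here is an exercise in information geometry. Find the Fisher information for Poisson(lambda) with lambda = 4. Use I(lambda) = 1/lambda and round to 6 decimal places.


Fisher information for Poisson: I(lambda) = 1/lambda.
lambda = 4.
I(lambda) = 1/4 = 0.250000

0.250000


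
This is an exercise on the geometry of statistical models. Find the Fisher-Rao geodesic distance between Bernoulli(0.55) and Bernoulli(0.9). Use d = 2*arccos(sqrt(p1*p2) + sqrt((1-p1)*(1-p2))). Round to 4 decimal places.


Geodesic distance on Bernoulli manifold:
d(p1,p2) = 2*arccos(sqrt(p1*p2) + sqrt((1-p1)*(1-p2))).
sqrt(p1*p2) = sqrt(0.55*0.9) = 0.703562.
sqrt((1-p1)*(1-p2)) = sqrt(0.45*0.1) = 0.212132.
arg = 0.703562 + 0.212132 = 0.915694.
d = 2*arccos(0.915694) = 0.8271

0.8271


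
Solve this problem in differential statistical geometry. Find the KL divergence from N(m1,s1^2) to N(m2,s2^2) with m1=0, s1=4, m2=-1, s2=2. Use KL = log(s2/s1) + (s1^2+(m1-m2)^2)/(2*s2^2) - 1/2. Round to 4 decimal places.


KL divergence between normal distributions:
KL = log(s2/s1) + (s1^2 + (m1-m2)^2)/(2*s2^2) - 1/2.
log(2/4) = -0.693147.
(4^2 + (0--1)^2)/(2*2^2) = (16 + 1)/8 = 2.125.
KL = -0.693147 + 2.125 - 0.5 = 0.9319

0.9319


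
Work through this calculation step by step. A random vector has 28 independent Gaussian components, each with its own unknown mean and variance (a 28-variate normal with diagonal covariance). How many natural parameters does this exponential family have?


Exponential family dimension calculation:
Each univariate normal has two natural parameters (mu/sigma^2 and -1/(2 sigma^2)).
With 28 independent components, dim = 2 * 28 = 56.

56


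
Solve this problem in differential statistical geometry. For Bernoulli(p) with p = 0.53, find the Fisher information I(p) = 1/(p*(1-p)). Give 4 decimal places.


For Bernoulli(p), Fisher information is I(p) = 1/(p*(1-p)).
p = 0.53, 1-p = 0.47.
p*(1-p) = 0.2491.
I(p) = 1/0.2491 = 4.0145

4.0145


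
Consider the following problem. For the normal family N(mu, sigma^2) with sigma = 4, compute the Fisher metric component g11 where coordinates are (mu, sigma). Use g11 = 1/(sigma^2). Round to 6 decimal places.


For the 2-parameter normal family, the Fisher metric has:
  g11 = 1/sigma^2, g22 = 2/sigma^2.
sigma = 4, sigma^2 = 16.
g11 = 0.062500

0.062500


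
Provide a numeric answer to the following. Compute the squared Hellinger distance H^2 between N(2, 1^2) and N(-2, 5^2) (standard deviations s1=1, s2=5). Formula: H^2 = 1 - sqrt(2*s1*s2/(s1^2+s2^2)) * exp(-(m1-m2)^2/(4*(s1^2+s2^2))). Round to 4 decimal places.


Squared Hellinger distance for Gaussians:
H^2 = 1 - sqrt(2*s1*s2/(s1^2+s2^2)) * exp(-(m1-m2)^2/(4*(s1^2+s2^2))).
s1^2 = 1, s2^2 = 25, s1^2+s2^2 = 26.
sqrt(2*1*5/(26)) = 0.620174.
(m1-m2)^2 = (4)^2 = 16.
exp(-16/(4*26)) = exp(-0.153846) = 0.857404.
H^2 = 1 - 0.620174*0.857404 = 0.4683

0.4683


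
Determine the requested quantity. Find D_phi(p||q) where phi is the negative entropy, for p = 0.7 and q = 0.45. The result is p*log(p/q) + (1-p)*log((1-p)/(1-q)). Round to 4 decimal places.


Bregman divergence with negative entropy generator:
D = p*log(p/q) + (1-p)*log((1-p)/(1-q)).
p = 0.7, q = 0.45.
p*log(p/q) = 0.7*log(0.7/0.45) = 0.309283.
(1-p)*log((1-p)/(1-q)) = 0.3*log(0.3/0.55) = -0.181841.
D = 0.309283 + -0.181841 = 0.1274

0.1274


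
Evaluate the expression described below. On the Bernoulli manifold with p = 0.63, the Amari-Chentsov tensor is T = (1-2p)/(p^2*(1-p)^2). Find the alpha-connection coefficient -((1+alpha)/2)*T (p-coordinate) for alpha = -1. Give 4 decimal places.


Skewness (Amari-Chentsov) tensor: T = (1-2p)/(p^2*(1-p)^2).
p = 0.63, 1-2p = -0.26, p^2 = 0.3969, (1-p)^2 = 0.1369.
T = -0.26/(0.3969 * 0.1369) = -4.785076.
In the p-coordinate, Gamma^(alpha) = Gamma^(0) - (alpha/2)*T with Gamma^(0) = (1/2)*g'(p) = -T/2,
so Gamma^(alpha) = -((1+alpha)/2)*T.
alpha = -1, -(1+alpha)/2 = 0.0.
Gamma = 0.0 * -4.785076 = 0.0000

0.0000


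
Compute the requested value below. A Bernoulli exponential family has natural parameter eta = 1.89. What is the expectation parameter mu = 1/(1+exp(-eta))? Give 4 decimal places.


Dual coordinate (expectation parameter) for Bernoulli:
mu = 1/(1+exp(-eta)).
eta = 1.89.
exp(-eta) = exp(-1.89) = 0.151072.
mu = 1/(1+0.151072) = 0.8688

0.8688


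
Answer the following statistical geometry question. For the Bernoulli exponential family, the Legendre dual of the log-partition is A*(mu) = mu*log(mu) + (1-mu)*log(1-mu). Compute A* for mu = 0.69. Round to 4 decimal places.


Legendre transform for Bernoulli:
A*(mu) = mu*log(mu) + (1-mu)*log(1-mu).
mu = 0.69, 1-mu = 0.31.
mu*log(mu) = 0.69*log(0.69) = -0.256034.
(1-mu)*log(1-mu) = 0.31*log(0.31) = -0.363067.
A* = -0.256034 + -0.363067 = -0.6191

-0.6191


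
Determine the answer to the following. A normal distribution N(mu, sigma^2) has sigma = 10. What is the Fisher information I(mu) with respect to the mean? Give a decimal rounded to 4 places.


The Fisher information for the mean of a normal distribution is I(mu) = 1/sigma^2.
sigma = 10, so sigma^2 = 100.
I(mu) = 1/100 = 0.0100

0.0100


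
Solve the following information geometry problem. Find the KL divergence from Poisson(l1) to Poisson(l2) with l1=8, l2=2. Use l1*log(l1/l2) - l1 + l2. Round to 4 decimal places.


KL divergence for Poisson:
KL = l1*log(l1/l2) - l1 + l2.
l1 = 8, l2 = 2.
log(8/2) = 1.386294.
l1*log(l1/l2) = 8 * 1.386294 = 11.090355.
KL = 11.090355 - 8 + 2 = 5.0904

5.0904


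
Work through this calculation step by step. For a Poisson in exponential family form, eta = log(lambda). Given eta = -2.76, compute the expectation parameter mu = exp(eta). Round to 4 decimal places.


Expectation parameter for Poisson exponential family:
mu = exp(eta).
eta = -2.76.
mu = exp(-2.76) = 0.0633

0.0633


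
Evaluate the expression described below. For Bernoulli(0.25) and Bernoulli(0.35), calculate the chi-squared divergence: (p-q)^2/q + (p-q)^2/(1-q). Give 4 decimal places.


Chi-squared divergence between Bernoulli distributions:
chi^2 = (p-q)^2/q + (p-q)^2/(1-q).
p = 0.25, q = 0.35, p-q = -0.1.
(p-q)^2 = 0.01.
term1 = 0.01/0.35 = 0.028571.
term2 = 0.01/0.65 = 0.015385.
chi^2 = 0.028571 + 0.015385 = 0.0440

0.0440


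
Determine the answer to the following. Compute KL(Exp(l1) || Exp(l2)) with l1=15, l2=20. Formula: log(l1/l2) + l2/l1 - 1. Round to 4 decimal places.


KL divergence for exponential family:
KL = log(l1/l2) + l2/l1 - 1.
log(15/20) = -0.287682.
20/15 = 1.333333.
KL = -0.287682 + 1.333333 - 1 = 0.0457

0.0457


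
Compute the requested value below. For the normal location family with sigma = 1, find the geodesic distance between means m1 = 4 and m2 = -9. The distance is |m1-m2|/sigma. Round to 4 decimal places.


On the fixed-variance normal subfamily, geodesic distance = |m1-m2|/sigma.
|4 - -9| = 13.
sigma = 1.
d = 13/1 = 13.0000

13.0000


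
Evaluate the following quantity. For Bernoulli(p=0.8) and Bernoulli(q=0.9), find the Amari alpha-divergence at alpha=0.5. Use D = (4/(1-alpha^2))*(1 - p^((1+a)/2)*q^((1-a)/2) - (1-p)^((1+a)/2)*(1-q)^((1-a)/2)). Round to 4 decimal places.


Amari alpha-divergence:
D = (4/(1-alpha^2))*(1 - p^((1+a)/2)*q^((1-a)/2) - (1-p)^((1+a)/2)*(1-q)^((1-a)/2)).
alpha = 0.5, p = 0.8, q = 0.9.
e1 = (1+alpha)/2 = 0.75, e2 = (1-alpha)/2 = 0.25.
t1 = p^e1 * q^e2 = 0.8^0.75 * 0.9^0.25 = 0.823907.
t2 = (1-p)^e1 * (1-q)^e2 = 0.2^0.75 * 0.1^0.25 = 0.168179.
4/(1-alpha^2) = 5.333333.
D = 5.333333*(1 - 0.823907 - 0.168179) = 0.0422

0.0422


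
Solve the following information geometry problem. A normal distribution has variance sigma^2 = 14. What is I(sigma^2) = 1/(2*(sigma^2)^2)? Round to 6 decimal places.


Fisher information for variance: I(sigma^2) = 1/(2*sigma^4).
sigma^2 = 14, so sigma^4 = 196.
I = 1/(2*196) = 1/392 = 0.002551

0.002551


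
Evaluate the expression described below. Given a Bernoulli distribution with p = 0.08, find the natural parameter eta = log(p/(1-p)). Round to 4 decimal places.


Natural parameter for Bernoulli: eta = log(p/(1-p)).
p = 0.08, 1-p = 0.92.
p/(1-p) = 0.086957.
eta = log(0.086957) = -2.4423

-2.4423


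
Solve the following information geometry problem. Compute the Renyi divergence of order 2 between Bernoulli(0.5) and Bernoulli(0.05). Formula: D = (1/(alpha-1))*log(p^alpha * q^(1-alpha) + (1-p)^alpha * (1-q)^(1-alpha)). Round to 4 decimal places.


Renyi divergence of order alpha between Bernoulli distributions:
D = (1/(alpha-1))*log(p^alpha * q^(1-alpha) + (1-p)^alpha * (1-q)^(1-alpha)).
alpha = 2, p = 0.5, q = 0.05.
p^alpha * q^(1-alpha) = 0.5^2 * 0.05^-1 = 5.0.
(1-p)^alpha * (1-q)^(1-alpha) = 0.5^2 * 0.95^-1 = 0.263158.
sum = 5.0 + 0.263158 = 5.263158.
D = (1/1)*log(5.263158) = 1.6607

1.6607


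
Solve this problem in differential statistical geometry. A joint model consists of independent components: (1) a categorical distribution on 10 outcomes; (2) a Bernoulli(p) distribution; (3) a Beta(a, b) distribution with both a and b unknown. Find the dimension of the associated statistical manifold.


The dimension of a statistical manifold equals the number of free
(independent) real parameters of the model. For a product of independent
blocks the parameter counts add.
- categorical on 10 outcomes (probabilities sum to 1): 10-1 = 9.
- Bernoulli (p): 1.
- Beta (a, b): 2.
Total = 9 + 1 + 2 = 12.
Dimension = 12

12


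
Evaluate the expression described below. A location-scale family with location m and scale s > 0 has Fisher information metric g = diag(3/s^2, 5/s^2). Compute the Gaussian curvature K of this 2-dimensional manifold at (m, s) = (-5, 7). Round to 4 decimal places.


The metric has the form g = (A dm^2 + B ds^2)/s^2 with A = 3, B = 5.
Substitute u = sqrt(A/B)*m: g = B*(du^2 + ds^2)/s^2, i.e. B times the
Poincare upper half-plane metric, which has constant Gaussian curvature -1.
Scaling a 2D metric by a constant c divides the Gaussian curvature by c,
so K = -1/B = -1/(5) = -0.2000 everywhere (the point (m, s) = (-5, 7) is irrelevant:
the curvature is constant).
The requested Gaussian curvature is K = -0.2000.

-0.2000


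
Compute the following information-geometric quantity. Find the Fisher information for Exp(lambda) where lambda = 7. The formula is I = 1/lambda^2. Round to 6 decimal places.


Fisher information for exponential: I(lambda) = 1/lambda^2.
lambda = 7, lambda^2 = 49.
I = 1/49 = 0.020408

0.020408


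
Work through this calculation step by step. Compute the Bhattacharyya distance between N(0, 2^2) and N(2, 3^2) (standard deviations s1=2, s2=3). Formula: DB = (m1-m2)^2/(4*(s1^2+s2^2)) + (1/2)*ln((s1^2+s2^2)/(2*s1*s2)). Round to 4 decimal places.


Bhattacharyya distance between two Gaussians:
DB = (m1-m2)^2/(4*(s1^2+s2^2)) + (1/2)*ln((s1^2+s2^2)/(2*s1*s2)).
(m1-m2)^2 = (-2)^2 = 4.
s1^2+s2^2 = 4 + 9 = 13.
term1 = 4/52 = 0.076923.
term2 = 0.5*ln(13/12.0) = 0.040021.
DB = 0.076923 + 0.040021 = 0.1169

0.1169


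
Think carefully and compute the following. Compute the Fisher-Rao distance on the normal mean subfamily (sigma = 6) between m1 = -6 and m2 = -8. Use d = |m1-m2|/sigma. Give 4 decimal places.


On the fixed-variance normal subfamily, geodesic distance = |m1-m2|/sigma.
|-6 - -8| = 2.
sigma = 6.
d = 2/6 = 0.3333

0.3333


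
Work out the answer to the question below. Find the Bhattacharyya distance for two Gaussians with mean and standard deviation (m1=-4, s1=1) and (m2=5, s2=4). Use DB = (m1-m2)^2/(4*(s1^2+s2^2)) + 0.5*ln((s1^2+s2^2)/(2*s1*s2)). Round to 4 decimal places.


Bhattacharyya distance between two Gaussians:
DB = (m1-m2)^2/(4*(s1^2+s2^2)) + (1/2)*ln((s1^2+s2^2)/(2*s1*s2)).
(m1-m2)^2 = (-9)^2 = 81.
s1^2+s2^2 = 1 + 16 = 17.
term1 = 81/68 = 1.191176.
term2 = 0.5*ln(17/8.0) = 0.376886.
DB = 1.191176 + 0.376886 = 1.5681

1.5681


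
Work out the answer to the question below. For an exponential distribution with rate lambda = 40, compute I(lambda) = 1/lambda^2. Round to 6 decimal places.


Fisher information for exponential: I(lambda) = 1/lambda^2.
lambda = 40, lambda^2 = 1600.
I = 1/1600 = 0.000625

0.000625


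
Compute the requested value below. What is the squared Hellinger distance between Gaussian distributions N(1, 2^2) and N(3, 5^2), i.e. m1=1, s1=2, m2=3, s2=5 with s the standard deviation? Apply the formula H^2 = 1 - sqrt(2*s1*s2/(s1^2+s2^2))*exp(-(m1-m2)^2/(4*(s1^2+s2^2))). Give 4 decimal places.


Squared Hellinger distance for Gaussians:
H^2 = 1 - sqrt(2*s1*s2/(s1^2+s2^2)) * exp(-(m1-m2)^2/(4*(s1^2+s2^2))).
s1^2 = 4, s2^2 = 25, s1^2+s2^2 = 29.
sqrt(2*2*5/(29)) = 0.830455.
(m1-m2)^2 = (-2)^2 = 4.
exp(-4/(4*29)) = exp(-0.034483) = 0.966105.
H^2 = 1 - 0.830455*0.966105 = 0.1977

0.1977


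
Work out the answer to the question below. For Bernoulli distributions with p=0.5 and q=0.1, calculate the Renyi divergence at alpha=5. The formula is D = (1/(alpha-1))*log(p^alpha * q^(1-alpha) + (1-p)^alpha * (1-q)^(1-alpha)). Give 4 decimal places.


Renyi divergence of order alpha between Bernoulli distributions:
D = (1/(alpha-1))*log(p^alpha * q^(1-alpha) + (1-p)^alpha * (1-q)^(1-alpha)).
alpha = 5, p = 0.5, q = 0.1.
p^alpha * q^(1-alpha) = 0.5^5 * 0.1^-4 = 312.5.
(1-p)^alpha * (1-q)^(1-alpha) = 0.5^5 * 0.9^-4 = 0.04763.
sum = 312.5 + 0.04763 = 312.54763.
D = (1/4)*log(312.54763) = 1.4362

1.4362


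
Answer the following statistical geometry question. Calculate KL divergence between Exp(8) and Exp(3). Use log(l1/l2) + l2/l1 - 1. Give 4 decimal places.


KL divergence for exponential family:
KL = log(l1/l2) + l2/l1 - 1.
log(8/3) = 0.980829.
3/8 = 0.375.
KL = 0.980829 + 0.375 - 1 = 0.3558

0.3558


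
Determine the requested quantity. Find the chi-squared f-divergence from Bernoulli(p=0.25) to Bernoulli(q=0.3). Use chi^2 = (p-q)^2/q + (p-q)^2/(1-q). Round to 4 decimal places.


Chi-squared divergence between Bernoulli distributions:
chi^2 = (p-q)^2/q + (p-q)^2/(1-q).
p = 0.25, q = 0.3, p-q = -0.05.
(p-q)^2 = 0.0025.
term1 = 0.0025/0.3 = 0.008333.
term2 = 0.0025/0.7 = 0.003571.
chi^2 = 0.008333 + 0.003571 = 0.0119

0.0119


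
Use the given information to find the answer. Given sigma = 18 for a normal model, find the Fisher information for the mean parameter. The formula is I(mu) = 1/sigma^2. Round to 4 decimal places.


The Fisher information for the mean of a normal distribution is I(mu) = 1/sigma^2.
sigma = 18, so sigma^2 = 324.
I(mu) = 1/324 = 0.0031

0.0031


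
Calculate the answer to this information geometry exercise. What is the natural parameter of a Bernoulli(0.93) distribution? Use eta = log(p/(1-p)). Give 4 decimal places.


Natural parameter for Bernoulli: eta = log(p/(1-p)).
p = 0.93, 1-p = 0.07.
p/(1-p) = 13.285714.
eta = log(13.285714) = 2.5867

2.5867


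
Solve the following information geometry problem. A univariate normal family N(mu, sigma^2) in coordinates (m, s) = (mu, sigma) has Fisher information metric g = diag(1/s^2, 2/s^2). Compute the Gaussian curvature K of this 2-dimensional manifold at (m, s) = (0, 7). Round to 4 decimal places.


The metric has the form g = (A dm^2 + B ds^2)/s^2 with A = 1, B = 2.
Substitute u = sqrt(A/B)*m: g = B*(du^2 + ds^2)/s^2, i.e. B times the
Poincare upper half-plane metric, which has constant Gaussian curvature -1.
Scaling a 2D metric by a constant c divides the Gaussian curvature by c,
so K = -1/B = -1/(2) = -0.5000 everywhere (the point (m, s) = (0, 7) is irrelevant:
the curvature is constant).
The requested Gaussian curvature is K = -0.5000.

-0.5000


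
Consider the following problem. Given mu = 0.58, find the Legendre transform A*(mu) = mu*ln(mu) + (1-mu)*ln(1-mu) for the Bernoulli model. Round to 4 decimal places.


Legendre transform for Bernoulli:
A*(mu) = mu*log(mu) + (1-mu)*log(1-mu).
mu = 0.58, 1-mu = 0.42.
mu*log(mu) = 0.58*log(0.58) = -0.315942.
(1-mu)*log(1-mu) = 0.42*log(0.42) = -0.36435.
A* = -0.315942 + -0.36435 = -0.6803

-0.6803


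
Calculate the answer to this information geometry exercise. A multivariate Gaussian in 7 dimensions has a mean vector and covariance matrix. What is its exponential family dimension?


Exponential family dimension calculation:
For 7-dim MVN: mean has 7 params, covariance has 7*8/2 = 28 unique entries.
Total dim = 7 + 28 = 35.

35


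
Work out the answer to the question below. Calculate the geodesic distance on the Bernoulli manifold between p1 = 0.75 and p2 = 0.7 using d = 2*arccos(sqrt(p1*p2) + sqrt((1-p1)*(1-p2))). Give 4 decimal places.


Geodesic distance on Bernoulli manifold:
d(p1,p2) = 2*arccos(sqrt(p1*p2) + sqrt((1-p1)*(1-p2))).
sqrt(p1*p2) = sqrt(0.75*0.7) = 0.724569.
sqrt((1-p1)*(1-p2)) = sqrt(0.25*0.3) = 0.273861.
arg = 0.724569 + 0.273861 = 0.99843.
d = 2*arccos(0.99843) = 0.1121

0.1121


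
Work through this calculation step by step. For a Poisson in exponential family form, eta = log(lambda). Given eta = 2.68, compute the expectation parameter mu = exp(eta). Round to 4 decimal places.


Expectation parameter for Poisson exponential family:
mu = exp(eta).
eta = 2.68.
mu = exp(2.68) = 14.5851

14.5851


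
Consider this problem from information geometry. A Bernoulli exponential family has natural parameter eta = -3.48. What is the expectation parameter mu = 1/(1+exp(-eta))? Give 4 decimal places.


Dual coordinate (expectation parameter) for Bernoulli:
mu = 1/(1+exp(-eta)).
eta = -3.48.
exp(-eta) = exp(3.48) = 32.459722.
mu = 1/(1+32.459722) = 0.0299

0.0299


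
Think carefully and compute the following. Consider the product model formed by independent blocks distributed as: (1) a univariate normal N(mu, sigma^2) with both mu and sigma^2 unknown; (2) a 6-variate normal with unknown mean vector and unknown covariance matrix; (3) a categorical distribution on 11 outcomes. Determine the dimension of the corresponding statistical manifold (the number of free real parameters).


The dimension of a statistical manifold equals the number of free
(independent) real parameters of the model. For a product of independent
blocks the parameter counts add.
- normal (mu, sigma^2): 2.
- 6-variate normal: 6 (mean) + 6*7/2 = 21 (symmetric covariance) = 27.
- categorical on 11 outcomes (probabilities sum to 1): 11-1 = 10.
Total = 2 + 27 + 10 = 39.
Dimension = 39

39


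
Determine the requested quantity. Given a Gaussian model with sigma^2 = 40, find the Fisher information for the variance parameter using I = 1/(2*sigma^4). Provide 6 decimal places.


Fisher information for variance: I(sigma^2) = 1/(2*sigma^4).
sigma^2 = 40, so sigma^4 = 1600.
I = 1/(2*1600) = 1/3200 = 0.000313

0.000313


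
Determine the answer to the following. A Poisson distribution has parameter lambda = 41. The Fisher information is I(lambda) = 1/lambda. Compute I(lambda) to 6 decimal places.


Fisher information for Poisson: I(lambda) = 1/lambda.
lambda = 41.
I(lambda) = 1/41 = 0.024390

0.024390


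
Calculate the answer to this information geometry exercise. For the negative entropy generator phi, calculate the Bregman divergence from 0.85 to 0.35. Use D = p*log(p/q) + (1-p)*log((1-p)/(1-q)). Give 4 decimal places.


Bregman divergence with negative entropy generator:
D = p*log(p/q) + (1-p)*log((1-p)/(1-q)).
p = 0.85, q = 0.35.
p*log(p/q) = 0.85*log(0.85/0.35) = 0.754208.
(1-p)*log((1-p)/(1-q)) = 0.15*log(0.15/0.65) = -0.219951.
D = 0.754208 + -0.219951 = 0.5343

0.5343


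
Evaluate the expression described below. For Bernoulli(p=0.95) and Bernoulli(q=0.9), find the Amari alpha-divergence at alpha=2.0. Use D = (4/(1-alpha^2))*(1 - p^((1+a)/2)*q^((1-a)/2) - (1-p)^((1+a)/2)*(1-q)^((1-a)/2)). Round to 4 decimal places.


Amari alpha-divergence:
D = (4/(1-alpha^2))*(1 - p^((1+a)/2)*q^((1-a)/2) - (1-p)^((1+a)/2)*(1-q)^((1-a)/2)).
alpha = 2.0, p = 0.95, q = 0.9.
e1 = (1+alpha)/2 = 1.5, e2 = (1-alpha)/2 = -0.5.
t1 = p^e1 * q^e2 = 0.95^1.5 * 0.9^-0.5 = 0.976032.
t2 = (1-p)^e1 * (1-q)^e2 = 0.05^1.5 * 0.1^-0.5 = 0.035355.
4/(1-alpha^2) = -1.333333.
D = -1.333333*(1 - 0.976032 - 0.035355) = 0.0152

0.0152


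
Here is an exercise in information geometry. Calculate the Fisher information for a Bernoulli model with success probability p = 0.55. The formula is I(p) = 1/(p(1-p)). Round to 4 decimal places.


For Bernoulli(p), Fisher information is I(p) = 1/(p*(1-p)).
p = 0.55, 1-p = 0.45.
p*(1-p) = 0.2475.
I(p) = 1/0.2475 = 4.0404

4.0404


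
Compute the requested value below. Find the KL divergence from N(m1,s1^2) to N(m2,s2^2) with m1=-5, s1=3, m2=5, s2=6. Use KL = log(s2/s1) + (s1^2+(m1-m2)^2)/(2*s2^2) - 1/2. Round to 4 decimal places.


KL divergence between normal distributions:
KL = log(s2/s1) + (s1^2 + (m1-m2)^2)/(2*s2^2) - 1/2.
log(6/3) = 0.693147.
(3^2 + (-5-5)^2)/(2*6^2) = (9 + 100)/72 = 1.513889.
KL = 0.693147 + 1.513889 - 0.5 = 1.7070

1.7070


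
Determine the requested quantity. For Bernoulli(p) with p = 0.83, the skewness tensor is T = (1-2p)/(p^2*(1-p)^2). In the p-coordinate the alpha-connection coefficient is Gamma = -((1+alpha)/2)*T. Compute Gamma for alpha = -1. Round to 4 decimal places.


Skewness (Amari-Chentsov) tensor: T = (1-2p)/(p^2*(1-p)^2).
p = 0.83, 1-2p = -0.66, p^2 = 0.6889, (1-p)^2 = 0.0289.
T = -0.66/(0.6889 * 0.0289) = -33.150487.
In the p-coordinate, Gamma^(alpha) = Gamma^(0) - (alpha/2)*T with Gamma^(0) = (1/2)*g'(p) = -T/2,
so Gamma^(alpha) = -((1+alpha)/2)*T.
alpha = -1, -(1+alpha)/2 = 0.0.
Gamma = 0.0 * -33.150487 = 0.0000

0.0000


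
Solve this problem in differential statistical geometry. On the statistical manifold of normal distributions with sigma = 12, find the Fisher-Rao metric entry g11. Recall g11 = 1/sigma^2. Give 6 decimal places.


For the 2-parameter normal family, the Fisher metric has:
  g11 = 1/sigma^2, g22 = 2/sigma^2.
sigma = 12, sigma^2 = 144.
g11 = 0.006944

0.006944


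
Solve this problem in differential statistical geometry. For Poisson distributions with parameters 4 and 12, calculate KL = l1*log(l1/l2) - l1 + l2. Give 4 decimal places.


KL divergence for Poisson:
KL = l1*log(l1/l2) - l1 + l2.
l1 = 4, l2 = 12.
log(4/12) = -1.098612.
l1*log(l1/l2) = 4 * -1.098612 = -4.394449.
KL = -4.394449 - 4 + 12 = 3.6056

3.6056


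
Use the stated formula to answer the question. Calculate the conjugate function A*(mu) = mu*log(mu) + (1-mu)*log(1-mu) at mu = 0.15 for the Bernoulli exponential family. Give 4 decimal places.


Legendre transform for Bernoulli:
A*(mu) = mu*log(mu) + (1-mu)*log(1-mu).
mu = 0.15, 1-mu = 0.85.
mu*log(mu) = 0.15*log(0.15) = -0.284568.
(1-mu)*log(1-mu) = 0.85*log(0.85) = -0.138141.
A* = -0.284568 + -0.138141 = -0.4227

-0.4227


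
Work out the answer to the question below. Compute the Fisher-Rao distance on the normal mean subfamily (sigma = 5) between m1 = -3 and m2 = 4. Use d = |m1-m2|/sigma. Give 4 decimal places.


On the fixed-variance normal subfamily, geodesic distance = |m1-m2|/sigma.
|-3 - 4| = 7.
sigma = 5.
d = 7/5 = 1.4000

1.4000


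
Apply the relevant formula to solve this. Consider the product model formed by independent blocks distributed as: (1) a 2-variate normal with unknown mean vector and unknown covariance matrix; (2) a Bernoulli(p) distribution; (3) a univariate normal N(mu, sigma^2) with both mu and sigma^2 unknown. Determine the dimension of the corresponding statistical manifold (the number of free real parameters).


The dimension of a statistical manifold equals the number of free
(independent) real parameters of the model. For a product of independent
blocks the parameter counts add.
- 2-variate normal: 2 (mean) + 2*3/2 = 3 (symmetric covariance) = 5.
- Bernoulli (p): 1.
- normal (mu, sigma^2): 2.
Total = 5 + 1 + 2 = 8.
Dimension = 8

8


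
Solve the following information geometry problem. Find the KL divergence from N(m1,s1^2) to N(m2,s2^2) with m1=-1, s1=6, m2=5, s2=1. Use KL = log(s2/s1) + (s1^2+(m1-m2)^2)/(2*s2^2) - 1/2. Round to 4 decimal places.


KL divergence between normal distributions:
KL = log(s2/s1) + (s1^2 + (m1-m2)^2)/(2*s2^2) - 1/2.
log(1/6) = -1.791759.
(6^2 + (-1-5)^2)/(2*1^2) = (36 + 36)/2 = 36.0.
KL = -1.791759 + 36.0 - 0.5 = 33.7082

33.7082


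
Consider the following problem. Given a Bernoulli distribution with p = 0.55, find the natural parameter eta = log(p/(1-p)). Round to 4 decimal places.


Natural parameter for Bernoulli: eta = log(p/(1-p)).
p = 0.55, 1-p = 0.45.
p/(1-p) = 1.222222.
eta = log(1.222222) = 0.2007

0.2007


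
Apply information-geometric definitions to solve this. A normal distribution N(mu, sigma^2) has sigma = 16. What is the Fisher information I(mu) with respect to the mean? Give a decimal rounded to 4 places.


The Fisher information for the mean of a normal distribution is I(mu) = 1/sigma^2.
sigma = 16, so sigma^2 = 256.
I(mu) = 1/256 = 0.0039

0.0039


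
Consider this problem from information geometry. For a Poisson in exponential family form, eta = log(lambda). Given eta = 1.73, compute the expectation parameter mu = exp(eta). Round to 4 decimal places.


Expectation parameter for Poisson exponential family:
mu = exp(eta).
eta = 1.73.
mu = exp(1.73) = 5.6407

5.6407


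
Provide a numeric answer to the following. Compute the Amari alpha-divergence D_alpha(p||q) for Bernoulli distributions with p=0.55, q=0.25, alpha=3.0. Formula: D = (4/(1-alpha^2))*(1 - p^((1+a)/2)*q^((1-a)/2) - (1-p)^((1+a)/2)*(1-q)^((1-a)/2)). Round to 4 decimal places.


Amari alpha-divergence:
D = (4/(1-alpha^2))*(1 - p^((1+a)/2)*q^((1-a)/2) - (1-p)^((1+a)/2)*(1-q)^((1-a)/2)).
alpha = 3.0, p = 0.55, q = 0.25.
e1 = (1+alpha)/2 = 2.0, e2 = (1-alpha)/2 = -1.0.
t1 = p^e1 * q^e2 = 0.55^2.0 * 0.25^-1.0 = 1.21.
t2 = (1-p)^e1 * (1-q)^e2 = 0.45^2.0 * 0.75^-1.0 = 0.27.
4/(1-alpha^2) = -0.5.
D = -0.5*(1 - 1.21 - 0.27) = 0.2400

0.2400


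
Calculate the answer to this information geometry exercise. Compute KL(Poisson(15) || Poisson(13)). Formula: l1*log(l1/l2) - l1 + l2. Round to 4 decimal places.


KL divergence for Poisson:
KL = l1*log(l1/l2) - l1 + l2.
l1 = 15, l2 = 13.
log(15/13) = 0.143101.
l1*log(l1/l2) = 15 * 0.143101 = 2.146513.
KL = 2.146513 - 15 + 13 = 0.1465

0.1465


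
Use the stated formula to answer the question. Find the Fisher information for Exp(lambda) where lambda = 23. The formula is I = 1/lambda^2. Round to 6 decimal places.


Fisher information for exponential: I(lambda) = 1/lambda^2.
lambda = 23, lambda^2 = 529.
I = 1/529 = 0.001890

0.001890


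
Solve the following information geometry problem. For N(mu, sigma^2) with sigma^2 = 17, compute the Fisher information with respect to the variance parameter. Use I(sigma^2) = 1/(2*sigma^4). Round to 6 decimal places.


Fisher information for variance: I(sigma^2) = 1/(2*sigma^4).
sigma^2 = 17, so sigma^4 = 289.
I = 1/(2*289) = 1/578 = 0.001730

0.001730


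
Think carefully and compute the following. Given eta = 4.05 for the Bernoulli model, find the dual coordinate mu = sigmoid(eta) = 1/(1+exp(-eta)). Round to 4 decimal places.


Dual coordinate (expectation parameter) for Bernoulli:
mu = 1/(1+exp(-eta)).
eta = 4.05.
exp(-eta) = exp(-4.05) = 0.017422.
mu = 1/(1+0.017422) = 0.9829

0.9829


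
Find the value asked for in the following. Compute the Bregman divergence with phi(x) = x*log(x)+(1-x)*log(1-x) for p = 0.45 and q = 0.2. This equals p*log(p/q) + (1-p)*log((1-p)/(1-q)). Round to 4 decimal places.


Bregman divergence with negative entropy generator:
D = p*log(p/q) + (1-p)*log((1-p)/(1-q)).
p = 0.45, q = 0.2.
p*log(p/q) = 0.45*log(0.45/0.2) = 0.364919.
(1-p)*log((1-p)/(1-q)) = 0.55*log(0.55/0.8) = -0.206081.
D = 0.364919 + -0.206081 = 0.1588

0.1588


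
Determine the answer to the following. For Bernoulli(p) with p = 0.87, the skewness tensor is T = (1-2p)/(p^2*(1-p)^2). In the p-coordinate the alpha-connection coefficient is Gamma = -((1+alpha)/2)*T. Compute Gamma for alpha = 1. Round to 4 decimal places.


Skewness (Amari-Chentsov) tensor: T = (1-2p)/(p^2*(1-p)^2).
p = 0.87, 1-2p = -0.74, p^2 = 0.7569, (1-p)^2 = 0.0169.
T = -0.74/(0.7569 * 0.0169) = -57.850419.
In the p-coordinate, Gamma^(alpha) = Gamma^(0) - (alpha/2)*T with Gamma^(0) = (1/2)*g'(p) = -T/2,
so Gamma^(alpha) = -((1+alpha)/2)*T.
alpha = 1, -(1+alpha)/2 = -1.0.
Gamma = -1.0 * -57.850419 = 57.8504

57.8504


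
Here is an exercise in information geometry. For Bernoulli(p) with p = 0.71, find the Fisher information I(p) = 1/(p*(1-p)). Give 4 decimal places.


For Bernoulli(p), Fisher information is I(p) = 1/(p*(1-p)).
p = 0.71, 1-p = 0.29.
p*(1-p) = 0.2059.
I(p) = 1/0.2059 = 4.8567

4.8567


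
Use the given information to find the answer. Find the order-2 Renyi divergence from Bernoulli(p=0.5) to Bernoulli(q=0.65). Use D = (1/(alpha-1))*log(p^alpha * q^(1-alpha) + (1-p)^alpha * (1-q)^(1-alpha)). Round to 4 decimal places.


Renyi divergence of order alpha between Bernoulli distributions:
D = (1/(alpha-1))*log(p^alpha * q^(1-alpha) + (1-p)^alpha * (1-q)^(1-alpha)).
alpha = 2, p = 0.5, q = 0.65.
p^alpha * q^(1-alpha) = 0.5^2 * 0.65^-1 = 0.384615.
(1-p)^alpha * (1-q)^(1-alpha) = 0.5^2 * 0.35^-1 = 0.714286.
sum = 0.384615 + 0.714286 = 1.098901.
D = (1/1)*log(1.098901) = 0.0943

0.0943
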